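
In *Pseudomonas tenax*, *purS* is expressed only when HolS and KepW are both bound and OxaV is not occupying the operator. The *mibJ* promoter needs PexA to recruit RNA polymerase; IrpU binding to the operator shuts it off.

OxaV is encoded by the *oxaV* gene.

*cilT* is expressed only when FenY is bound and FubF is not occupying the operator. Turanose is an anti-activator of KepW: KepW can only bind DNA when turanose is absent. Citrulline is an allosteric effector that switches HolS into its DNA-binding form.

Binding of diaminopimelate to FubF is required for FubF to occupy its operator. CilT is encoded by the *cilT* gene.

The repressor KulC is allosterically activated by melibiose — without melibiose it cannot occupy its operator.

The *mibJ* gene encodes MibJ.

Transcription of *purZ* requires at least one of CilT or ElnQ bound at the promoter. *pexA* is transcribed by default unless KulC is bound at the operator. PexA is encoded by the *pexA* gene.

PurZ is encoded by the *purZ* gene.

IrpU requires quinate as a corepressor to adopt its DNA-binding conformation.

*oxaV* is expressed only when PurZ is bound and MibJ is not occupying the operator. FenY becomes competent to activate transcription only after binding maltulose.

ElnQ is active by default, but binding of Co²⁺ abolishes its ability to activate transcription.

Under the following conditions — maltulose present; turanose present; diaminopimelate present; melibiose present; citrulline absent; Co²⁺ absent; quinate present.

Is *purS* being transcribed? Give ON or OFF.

Citrulline is absent, so HolS is inactive.
Turanose is present, so KepW is inactive.
Quinate is present, so IrpU is active.
Melibiose is present, so KulC is active.
With repressor KulC bound, *pexA* is not transcribed.
So PexA is not produced.
With repressor IrpU bound, *mibJ* is not transcribed.
So MibJ is not produced.
Maltulose is present, so FenY is active.
Diaminopimelate is present, so FubF is active.
With repressor FubF bound, *cilT* is not transcribed.
So CilT is not produced.
Co²⁺ is absent, so ElnQ is active.
Activator ElnQ is present, so *purZ* is transcribed.
So PurZ is produced and active.
No repressor is bound and PurZ is active, so *oxaV* is transcribed.
So OxaV is produced and active.
With repressor OxaV bound, *purS* is not transcribed.

OFF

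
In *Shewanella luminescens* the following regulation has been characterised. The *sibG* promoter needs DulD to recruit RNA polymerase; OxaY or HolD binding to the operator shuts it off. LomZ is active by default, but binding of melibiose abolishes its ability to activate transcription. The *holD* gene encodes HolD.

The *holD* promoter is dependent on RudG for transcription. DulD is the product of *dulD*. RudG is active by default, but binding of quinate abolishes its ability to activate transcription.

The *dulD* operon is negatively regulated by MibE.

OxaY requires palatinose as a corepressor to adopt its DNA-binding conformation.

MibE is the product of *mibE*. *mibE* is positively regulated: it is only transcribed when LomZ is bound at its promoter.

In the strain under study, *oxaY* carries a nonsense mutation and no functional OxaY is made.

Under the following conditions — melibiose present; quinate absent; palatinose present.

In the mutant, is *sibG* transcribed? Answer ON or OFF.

OxaY is non-functional in this strain, so it has no effect.
Melibiose is present, so LomZ is inactive.
Required activator LomZ is absent, so *mibE* is not transcribed.
So MibE is not produced.
With no repressor bound, *dulD* is transcribed.
So DulD is produced and active.
Quinate is absent, so RudG is active.
No repressor is bound and RudG is active, so *holD* is transcribed.
So HolD is produced and active.
With repressor HolD bound, *sibG* is not transcribed.

OFF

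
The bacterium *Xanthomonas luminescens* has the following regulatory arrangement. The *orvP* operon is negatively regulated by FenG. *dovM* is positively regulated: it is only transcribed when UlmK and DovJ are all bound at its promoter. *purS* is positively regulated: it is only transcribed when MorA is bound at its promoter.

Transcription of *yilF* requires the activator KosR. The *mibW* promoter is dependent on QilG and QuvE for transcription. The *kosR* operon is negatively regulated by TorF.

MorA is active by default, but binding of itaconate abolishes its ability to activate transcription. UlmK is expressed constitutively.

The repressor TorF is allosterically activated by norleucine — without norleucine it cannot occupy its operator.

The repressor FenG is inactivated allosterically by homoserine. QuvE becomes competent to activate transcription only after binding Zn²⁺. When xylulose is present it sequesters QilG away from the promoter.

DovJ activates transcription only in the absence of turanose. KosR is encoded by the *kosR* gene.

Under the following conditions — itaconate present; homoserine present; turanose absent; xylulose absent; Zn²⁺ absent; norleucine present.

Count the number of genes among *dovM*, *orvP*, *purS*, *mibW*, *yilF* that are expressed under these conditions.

2

UlmK is produced constitutively and is active.
Turanose is absent, so DovJ is active.
No repressor is bound and UlmK and DovJ are active, so *dovM* is transcribed.
→ *dovM* is ON.
Homoserine is present, so FenG is inactive.
With no repressor bound, *orvP* is transcribed.
→ *orvP* is ON.
Itaconate is present, so MorA is inactive.
Required activator MorA is absent, so *purS* is not transcribed.
→ *purS* is OFF.
Xylulose is absent, so QilG is active.
Zn²⁺ is absent, so QuvE is inactive.
Required activator QuvE is absent, so *mibW* is not transcribed.
→ *mibW* is OFF.
Norleucine is present, so TorF is active.
With repressor TorF bound, *kosR* is not transcribed.
So KosR is not produced.
Required activator KosR is absent, so *yilF* is not transcribed.
→ *yilF* is OFF.
2 of the 5 genes are transcribed.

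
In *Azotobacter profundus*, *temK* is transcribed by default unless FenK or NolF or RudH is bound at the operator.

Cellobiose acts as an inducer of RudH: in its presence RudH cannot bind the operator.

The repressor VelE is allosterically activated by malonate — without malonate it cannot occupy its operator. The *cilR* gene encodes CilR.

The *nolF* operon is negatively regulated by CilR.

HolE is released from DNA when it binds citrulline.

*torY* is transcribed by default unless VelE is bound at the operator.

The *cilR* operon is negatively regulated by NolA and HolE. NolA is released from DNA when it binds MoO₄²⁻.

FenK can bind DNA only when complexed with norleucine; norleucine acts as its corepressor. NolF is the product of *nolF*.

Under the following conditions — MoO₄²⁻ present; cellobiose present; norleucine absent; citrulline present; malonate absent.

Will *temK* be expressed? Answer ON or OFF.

Norleucine is absent, so FenK is inactive.
MoO₄²⁻ is present, so NolA is inactive.
Citrulline is present, so HolE is inactive.
With no repressor bound, *cilR* is transcribed.
So CilR is produced and active.
With repressor CilR bound, *nolF* is not transcribed.
So NolF is not produced.
Cellobiose is present, so RudH is inactive.
With no repressor bound, *temK* is transcribed.

ON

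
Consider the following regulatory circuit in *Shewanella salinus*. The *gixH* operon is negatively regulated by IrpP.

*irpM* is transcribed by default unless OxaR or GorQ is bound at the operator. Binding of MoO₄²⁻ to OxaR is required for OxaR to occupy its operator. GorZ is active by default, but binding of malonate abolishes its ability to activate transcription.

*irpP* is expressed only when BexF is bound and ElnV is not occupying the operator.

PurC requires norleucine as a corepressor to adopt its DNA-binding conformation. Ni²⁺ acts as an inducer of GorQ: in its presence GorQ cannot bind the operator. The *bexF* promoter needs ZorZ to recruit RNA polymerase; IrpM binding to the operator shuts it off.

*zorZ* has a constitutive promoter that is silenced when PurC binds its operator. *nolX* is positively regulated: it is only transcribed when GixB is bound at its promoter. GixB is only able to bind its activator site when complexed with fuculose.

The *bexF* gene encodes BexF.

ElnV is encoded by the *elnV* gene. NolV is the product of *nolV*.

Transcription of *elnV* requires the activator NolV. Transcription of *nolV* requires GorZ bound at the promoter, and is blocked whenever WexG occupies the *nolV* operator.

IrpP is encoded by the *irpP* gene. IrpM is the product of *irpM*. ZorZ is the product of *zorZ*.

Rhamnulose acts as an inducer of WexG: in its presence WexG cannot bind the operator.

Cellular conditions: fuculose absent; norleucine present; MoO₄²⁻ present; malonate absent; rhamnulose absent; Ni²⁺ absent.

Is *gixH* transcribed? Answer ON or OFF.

ON

Rhamnulose is absent, so WexG is active.
Malonate is absent, so GorZ is active.
With repressor WexG bound, *nolV* is not transcribed.
So NolV is not produced.
Required activator NolV is absent, so *elnV* is not transcribed.
So ElnV is not produced.
Norleucine is present, so PurC is active.
With repressor PurC bound, *zorZ* is not transcribed.
So ZorZ is not produced.
MoO₄²⁻ is present, so OxaR is active.
Ni²⁺ is absent, so GorQ is active.
With repressor OxaR bound, *irpM* is not transcribed.
So IrpM is not produced.
Required activator ZorZ is absent, so *bexF* is not transcribed.
So BexF is not produced.
Required activator BexF is absent, so *irpP* is not transcribed.
So IrpP is not produced.
With no repressor bound, *gixH* is transcribed.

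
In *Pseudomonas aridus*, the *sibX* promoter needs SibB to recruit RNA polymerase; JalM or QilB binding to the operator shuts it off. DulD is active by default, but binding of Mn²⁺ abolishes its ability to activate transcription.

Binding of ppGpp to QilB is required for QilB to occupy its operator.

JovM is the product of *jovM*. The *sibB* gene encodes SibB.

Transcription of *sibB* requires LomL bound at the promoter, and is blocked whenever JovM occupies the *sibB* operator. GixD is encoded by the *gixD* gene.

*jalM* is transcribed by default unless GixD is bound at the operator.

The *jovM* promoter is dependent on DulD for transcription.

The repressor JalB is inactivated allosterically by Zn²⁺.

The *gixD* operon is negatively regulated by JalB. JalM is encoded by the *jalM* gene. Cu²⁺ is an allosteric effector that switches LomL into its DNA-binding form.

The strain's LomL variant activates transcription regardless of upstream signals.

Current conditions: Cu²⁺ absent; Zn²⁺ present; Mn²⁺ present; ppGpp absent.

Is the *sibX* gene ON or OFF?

Zn²⁺ is present, so JalB is inactive.
With no repressor bound, *gixD* is transcribed.
So GixD is produced and active.
With repressor GixD bound, *jalM* is not transcribed.
So JalM is not produced.
Mn²⁺ is present, so DulD is inactive.
Required activator DulD is absent, so *jovM* is not transcribed.
So JovM is not produced.
LomL is constitutively active in this strain.
No repressor is bound and LomL is active, so *sibB* is transcribed.
So SibB is produced and active.
ppGpp is absent, so QilB is inactive.
No repressor is bound and SibB is active, so *sibX* is transcribed.

ON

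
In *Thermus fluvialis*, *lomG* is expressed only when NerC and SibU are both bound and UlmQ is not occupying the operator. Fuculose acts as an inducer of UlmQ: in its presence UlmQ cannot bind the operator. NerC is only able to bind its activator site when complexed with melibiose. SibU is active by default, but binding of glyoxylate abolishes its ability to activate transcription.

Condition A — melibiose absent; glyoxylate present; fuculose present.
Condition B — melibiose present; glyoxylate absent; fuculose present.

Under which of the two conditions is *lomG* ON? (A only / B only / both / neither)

Condition A:
Melibiose is absent, so NerC is inactive.
Glyoxylate is present, so SibU is inactive.
Fuculose is present, so UlmQ is inactive.
Required activator NerC is absent, so *lomG* is not transcribed.
→ *lomG* is OFF in A.
Condition B:
Melibiose is present, so NerC is active.
Glyoxylate is absent, so SibU is active.
Fuculose is present, so UlmQ is inactive.
No repressor is bound and NerC and SibU are active, so *lomG* is transcribed.
→ *lomG* is ON in B.

B only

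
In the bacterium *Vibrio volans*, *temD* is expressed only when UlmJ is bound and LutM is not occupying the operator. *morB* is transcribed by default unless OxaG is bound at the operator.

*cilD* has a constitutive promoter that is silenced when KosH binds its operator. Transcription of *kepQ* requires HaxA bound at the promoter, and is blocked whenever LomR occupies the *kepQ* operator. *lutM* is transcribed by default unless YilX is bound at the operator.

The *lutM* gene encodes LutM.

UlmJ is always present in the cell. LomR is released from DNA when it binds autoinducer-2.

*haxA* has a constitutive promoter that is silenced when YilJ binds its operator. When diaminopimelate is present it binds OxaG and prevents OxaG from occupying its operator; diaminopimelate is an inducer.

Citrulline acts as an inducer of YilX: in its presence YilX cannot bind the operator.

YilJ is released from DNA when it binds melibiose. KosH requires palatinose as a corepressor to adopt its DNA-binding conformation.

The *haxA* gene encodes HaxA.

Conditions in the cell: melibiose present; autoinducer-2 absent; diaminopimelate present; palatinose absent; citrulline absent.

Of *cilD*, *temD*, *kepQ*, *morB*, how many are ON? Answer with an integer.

3

Palatinose is absent, so KosH is inactive.
With no repressor bound, *cilD* is transcribed.
→ *cilD* is ON.
Citrulline is absent, so YilX is active.
With repressor YilX bound, *lutM* is not transcribed.
So LutM is not produced.
UlmJ is produced constitutively and is active.
No repressor is bound and UlmJ is active, so *temD* is transcribed.
→ *temD* is ON.
Melibiose is present, so YilJ is inactive.
With no repressor bound, *haxA* is transcribed.
So HaxA is produced and active.
Autoinducer-2 is absent, so LomR is active.
With repressor LomR bound, *kepQ* is not transcribed.
→ *kepQ* is OFF.
Diaminopimelate is present, so OxaG is inactive.
With no repressor bound, *morB* is transcribed.
→ *morB* is ON.
3 of the 4 genes are transcribed.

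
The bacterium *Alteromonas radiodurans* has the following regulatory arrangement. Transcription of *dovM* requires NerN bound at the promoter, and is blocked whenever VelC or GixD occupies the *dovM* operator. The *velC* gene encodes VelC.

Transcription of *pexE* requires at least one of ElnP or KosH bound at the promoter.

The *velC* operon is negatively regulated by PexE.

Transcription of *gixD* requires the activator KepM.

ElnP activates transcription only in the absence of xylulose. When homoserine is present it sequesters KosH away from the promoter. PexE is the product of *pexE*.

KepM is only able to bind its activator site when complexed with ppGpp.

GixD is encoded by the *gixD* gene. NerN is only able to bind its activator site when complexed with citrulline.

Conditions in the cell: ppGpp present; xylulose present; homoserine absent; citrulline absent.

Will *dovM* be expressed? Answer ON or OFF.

Citrulline is absent, so NerN is inactive.
Xylulose is present, so ElnP is inactive.
Homoserine is absent, so KosH is active.
Activator KosH is present, so *pexE* is transcribed.
So PexE is produced and active.
With repressor PexE bound, *velC* is not transcribed.
So VelC is not produced.
ppGpp is present, so KepM is active.
No repressor is bound and KepM is active, so *gixD* is transcribed.
So GixD is produced and active.
With repressor GixD bound, *dovM* is not transcribed.

OFF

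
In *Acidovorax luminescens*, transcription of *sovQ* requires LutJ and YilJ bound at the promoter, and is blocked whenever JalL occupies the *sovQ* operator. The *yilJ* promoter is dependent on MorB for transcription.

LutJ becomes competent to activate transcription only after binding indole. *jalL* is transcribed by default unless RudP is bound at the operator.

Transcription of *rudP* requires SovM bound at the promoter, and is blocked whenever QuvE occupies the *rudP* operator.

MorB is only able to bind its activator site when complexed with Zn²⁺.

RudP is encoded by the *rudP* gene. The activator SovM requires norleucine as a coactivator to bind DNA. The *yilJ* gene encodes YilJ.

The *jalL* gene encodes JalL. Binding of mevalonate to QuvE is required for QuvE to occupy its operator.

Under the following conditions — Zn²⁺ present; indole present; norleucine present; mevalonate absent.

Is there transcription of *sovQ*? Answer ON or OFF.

ON

Indole is present, so LutJ is active.
Zn²⁺ is present, so MorB is active.
No repressor is bound and MorB is active, so *yilJ* is transcribed.
So YilJ is produced and active.
Norleucine is present, so SovM is active.
Mevalonate is absent, so QuvE is inactive.
No repressor is bound and SovM is active, so *rudP* is transcribed.
So RudP is produced and active.
With repressor RudP bound, *jalL* is not transcribed.
So JalL is not produced.
No repressor is bound and LutJ and YilJ are active, so *sovQ* is transcribed.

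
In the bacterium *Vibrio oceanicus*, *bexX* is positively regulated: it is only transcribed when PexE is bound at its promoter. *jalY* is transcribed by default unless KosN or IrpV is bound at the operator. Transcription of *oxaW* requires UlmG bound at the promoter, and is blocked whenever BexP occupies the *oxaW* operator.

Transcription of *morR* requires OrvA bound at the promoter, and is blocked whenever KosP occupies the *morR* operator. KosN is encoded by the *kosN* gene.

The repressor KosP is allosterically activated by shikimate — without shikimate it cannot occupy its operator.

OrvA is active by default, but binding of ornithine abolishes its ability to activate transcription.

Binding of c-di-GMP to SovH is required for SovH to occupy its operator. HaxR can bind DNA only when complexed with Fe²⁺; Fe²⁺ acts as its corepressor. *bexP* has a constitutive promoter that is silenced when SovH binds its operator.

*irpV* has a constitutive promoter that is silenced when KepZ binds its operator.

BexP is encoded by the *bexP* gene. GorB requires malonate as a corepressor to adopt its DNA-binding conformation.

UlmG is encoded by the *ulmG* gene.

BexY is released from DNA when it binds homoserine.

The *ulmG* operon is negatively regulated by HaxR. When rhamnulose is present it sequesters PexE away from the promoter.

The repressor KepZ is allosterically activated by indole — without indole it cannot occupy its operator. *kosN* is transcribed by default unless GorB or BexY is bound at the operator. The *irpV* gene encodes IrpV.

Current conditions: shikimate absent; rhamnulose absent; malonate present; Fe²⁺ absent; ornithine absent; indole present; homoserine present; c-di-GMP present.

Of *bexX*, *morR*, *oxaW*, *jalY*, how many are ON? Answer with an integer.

Rhamnulose is absent, so PexE is active.
No repressor is bound and PexE is active, so *bexX* is transcribed.
→ *bexX* is ON.
Shikimate is absent, so KosP is inactive.
Ornithine is absent, so OrvA is active.
No repressor is bound and OrvA is active, so *morR* is transcribed.
→ *morR* is ON.
Fe²⁺ is absent, so HaxR is inactive.
With no repressor bound, *ulmG* is transcribed.
So UlmG is produced and active.
c-di-GMP is present, so SovH is active.
With repressor SovH bound, *bexP* is not transcribed.
So BexP is not produced.
No repressor is bound and UlmG is active, so *oxaW* is transcribed.
→ *oxaW* is ON.
Malonate is present, so GorB is active.
Homoserine is present, so BexY is inactive.
With repressor GorB bound, *kosN* is not transcribed.
So KosN is not produced.
Indole is present, so KepZ is active.
With repressor KepZ bound, *irpV* is not transcribed.
So IrpV is not produced.
With no repressor bound, *jalY* is transcribed.
→ *jalY* is ON.
4 of the 4 genes are transcribed.

4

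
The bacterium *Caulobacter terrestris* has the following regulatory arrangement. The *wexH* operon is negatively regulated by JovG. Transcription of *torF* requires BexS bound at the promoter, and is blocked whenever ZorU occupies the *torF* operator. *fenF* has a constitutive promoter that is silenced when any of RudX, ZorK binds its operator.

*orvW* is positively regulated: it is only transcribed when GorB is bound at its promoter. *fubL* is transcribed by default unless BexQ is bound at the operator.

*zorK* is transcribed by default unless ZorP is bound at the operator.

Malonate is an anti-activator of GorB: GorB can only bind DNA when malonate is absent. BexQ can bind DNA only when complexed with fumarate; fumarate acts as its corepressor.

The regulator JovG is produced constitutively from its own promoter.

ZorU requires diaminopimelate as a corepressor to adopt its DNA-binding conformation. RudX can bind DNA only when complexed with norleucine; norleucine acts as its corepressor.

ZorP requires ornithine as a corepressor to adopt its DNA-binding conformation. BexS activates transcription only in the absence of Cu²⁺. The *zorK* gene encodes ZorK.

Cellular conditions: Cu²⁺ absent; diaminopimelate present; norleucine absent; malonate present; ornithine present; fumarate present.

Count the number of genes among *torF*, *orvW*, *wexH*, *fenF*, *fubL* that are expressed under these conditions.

1

Cu²⁺ is absent, so BexS is active.
Diaminopimelate is present, so ZorU is active.
With repressor ZorU bound, *torF* is not transcribed.
→ *torF* is OFF.
Malonate is present, so GorB is inactive.
Required activator GorB is absent, so *orvW* is not transcribed.
→ *orvW* is OFF.
JovG is produced constitutively and is active.
With repressor JovG bound, *wexH* is not transcribed.
→ *wexH* is OFF.
Norleucine is absent, so RudX is inactive.
Ornithine is present, so ZorP is active.
With repressor ZorP bound, *zorK* is not transcribed.
So ZorK is not produced.
With no repressor bound, *fenF* is transcribed.
→ *fenF* is ON.
Fumarate is present, so BexQ is active.
With repressor BexQ bound, *fubL* is not transcribed.
→ *fubL* is OFF.
1 of the 5 genes is transcribed.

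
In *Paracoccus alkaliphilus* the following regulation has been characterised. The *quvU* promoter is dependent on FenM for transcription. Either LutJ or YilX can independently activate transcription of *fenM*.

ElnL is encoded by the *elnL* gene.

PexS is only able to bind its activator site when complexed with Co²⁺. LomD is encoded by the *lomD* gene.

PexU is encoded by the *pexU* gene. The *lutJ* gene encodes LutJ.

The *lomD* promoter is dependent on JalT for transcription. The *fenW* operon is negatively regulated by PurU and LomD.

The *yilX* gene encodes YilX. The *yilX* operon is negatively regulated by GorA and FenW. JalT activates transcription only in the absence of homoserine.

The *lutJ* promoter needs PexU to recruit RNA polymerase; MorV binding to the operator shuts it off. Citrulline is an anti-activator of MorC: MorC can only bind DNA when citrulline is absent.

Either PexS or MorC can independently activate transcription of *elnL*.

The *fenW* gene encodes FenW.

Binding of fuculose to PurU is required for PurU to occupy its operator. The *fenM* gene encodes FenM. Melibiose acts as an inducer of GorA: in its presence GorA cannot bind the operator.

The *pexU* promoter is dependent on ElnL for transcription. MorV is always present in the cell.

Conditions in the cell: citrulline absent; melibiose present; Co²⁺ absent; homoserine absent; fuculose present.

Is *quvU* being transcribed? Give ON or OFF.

Co²⁺ is absent, so PexS is inactive.
Citrulline is absent, so MorC is active.
Activator MorC is present, so *elnL* is transcribed.
So ElnL is produced and active.
No repressor is bound and ElnL is active, so *pexU* is transcribed.
So PexU is produced and active.
MorV is produced constitutively and is active.
With repressor MorV bound, *lutJ* is not transcribed.
So LutJ is not produced.
Melibiose is present, so GorA is inactive.
Fuculose is present, so PurU is active.
Homoserine is absent, so JalT is active.
No repressor is bound and JalT is active, so *lomD* is transcribed.
So LomD is produced and active.
With repressor PurU bound, *fenW* is not transcribed.
So FenW is not produced.
With no repressor bound, *yilX* is transcribed.
So YilX is produced and active.
Activator YilX is present, so *fenM* is transcribed.
So FenM is produced and active.
No repressor is bound and FenM is active, so *quvU* is transcribed.

ON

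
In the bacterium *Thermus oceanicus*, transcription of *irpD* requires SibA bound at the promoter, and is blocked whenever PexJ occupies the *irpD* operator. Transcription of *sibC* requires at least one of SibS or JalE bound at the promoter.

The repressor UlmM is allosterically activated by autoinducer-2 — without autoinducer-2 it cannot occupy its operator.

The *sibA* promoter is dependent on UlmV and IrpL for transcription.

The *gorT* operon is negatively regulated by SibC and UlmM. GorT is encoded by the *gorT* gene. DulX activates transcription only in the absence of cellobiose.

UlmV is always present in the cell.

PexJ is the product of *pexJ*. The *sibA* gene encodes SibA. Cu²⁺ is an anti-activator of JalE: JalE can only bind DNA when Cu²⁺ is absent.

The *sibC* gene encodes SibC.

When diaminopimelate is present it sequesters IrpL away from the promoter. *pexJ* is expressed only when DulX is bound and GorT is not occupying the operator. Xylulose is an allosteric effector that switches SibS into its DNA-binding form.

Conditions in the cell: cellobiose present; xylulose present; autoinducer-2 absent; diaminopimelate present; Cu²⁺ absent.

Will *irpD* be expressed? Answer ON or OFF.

OFF

Cellobiose is present, so DulX is inactive.
Xylulose is present, so SibS is active.
Cu²⁺ is absent, so JalE is active.
Activator SibS is present, so *sibC* is transcribed.
So SibC is produced and active.
Autoinducer-2 is absent, so UlmM is inactive.
With repressor SibC bound, *gorT* is not transcribed.
So GorT is not produced.
Required activator DulX is absent, so *pexJ* is not transcribed.
So PexJ is not produced.
UlmV is produced constitutively and is active.
Diaminopimelate is present, so IrpL is inactive.
Required activator IrpL is absent, so *sibA* is not transcribed.
So SibA is not produced.
Required activator SibA is absent, so *irpD* is not transcribed.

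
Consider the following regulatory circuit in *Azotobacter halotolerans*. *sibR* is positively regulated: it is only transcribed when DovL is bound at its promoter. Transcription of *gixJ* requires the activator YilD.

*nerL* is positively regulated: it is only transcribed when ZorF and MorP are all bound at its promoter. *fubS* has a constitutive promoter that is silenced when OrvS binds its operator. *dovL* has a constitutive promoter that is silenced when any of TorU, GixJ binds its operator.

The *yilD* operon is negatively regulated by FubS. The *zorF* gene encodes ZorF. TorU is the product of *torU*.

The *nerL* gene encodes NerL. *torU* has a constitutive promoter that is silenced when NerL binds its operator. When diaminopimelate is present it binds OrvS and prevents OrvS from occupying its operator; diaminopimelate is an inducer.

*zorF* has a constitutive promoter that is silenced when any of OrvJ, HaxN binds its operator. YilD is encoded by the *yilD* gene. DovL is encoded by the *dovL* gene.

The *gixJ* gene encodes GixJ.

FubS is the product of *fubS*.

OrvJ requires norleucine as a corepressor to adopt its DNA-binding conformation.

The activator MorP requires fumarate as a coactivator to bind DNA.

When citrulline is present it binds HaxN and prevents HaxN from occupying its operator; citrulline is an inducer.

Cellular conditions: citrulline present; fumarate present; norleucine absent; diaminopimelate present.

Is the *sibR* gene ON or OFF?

Norleucine is absent, so OrvJ is inactive.
Citrulline is present, so HaxN is inactive.
With no repressor bound, *zorF* is transcribed.
So ZorF is produced and active.
Fumarate is present, so MorP is active.
No repressor is bound and ZorF and MorP are active, so *nerL* is transcribed.
So NerL is produced and active.
With repressor NerL bound, *torU* is not transcribed.
So TorU is not produced.
Diaminopimelate is present, so OrvS is inactive.
With no repressor bound, *fubS* is transcribed.
So FubS is produced and active.
With repressor FubS bound, *yilD* is not transcribed.
So YilD is not produced.
Required activator YilD is absent, so *gixJ* is not transcribed.
So GixJ is not produced.
With no repressor bound, *dovL* is transcribed.
So DovL is produced and active.
No repressor is bound and DovL is active, so *sibR* is transcribed.

ON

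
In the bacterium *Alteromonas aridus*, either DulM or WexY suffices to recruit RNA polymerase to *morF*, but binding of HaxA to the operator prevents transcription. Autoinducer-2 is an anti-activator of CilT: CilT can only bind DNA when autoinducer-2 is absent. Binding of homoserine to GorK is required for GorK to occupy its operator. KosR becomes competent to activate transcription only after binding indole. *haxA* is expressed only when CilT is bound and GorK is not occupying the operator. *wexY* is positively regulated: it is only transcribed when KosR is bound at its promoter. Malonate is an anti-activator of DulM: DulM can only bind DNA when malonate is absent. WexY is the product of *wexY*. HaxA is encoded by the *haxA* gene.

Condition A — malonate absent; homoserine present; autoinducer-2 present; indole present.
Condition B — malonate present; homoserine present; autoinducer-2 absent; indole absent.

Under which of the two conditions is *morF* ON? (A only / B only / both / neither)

Condition A:
Malonate is absent, so DulM is active.
Homoserine is present, so GorK is active.
Autoinducer-2 is present, so CilT is inactive.
With repressor GorK bound, *haxA* is not transcribed.
So HaxA is not produced.
Indole is present, so KosR is active.
No repressor is bound and KosR is active, so *wexY* is transcribed.
So WexY is produced and active.
Activator DulM is present, so *morF* is transcribed.
→ *morF* is ON in A.
Condition B:
Malonate is present, so DulM is inactive.
Homoserine is present, so GorK is active.
Autoinducer-2 is absent, so CilT is active.
With repressor GorK bound, *haxA* is not transcribed.
So HaxA is not produced.
Indole is absent, so KosR is inactive.
Required activator KosR is absent, so *wexY* is not transcribed.
So WexY is not produced.
No activator is available at the *morF* promoter, so *morF* is not transcribed.
→ *morF* is OFF in B.

A only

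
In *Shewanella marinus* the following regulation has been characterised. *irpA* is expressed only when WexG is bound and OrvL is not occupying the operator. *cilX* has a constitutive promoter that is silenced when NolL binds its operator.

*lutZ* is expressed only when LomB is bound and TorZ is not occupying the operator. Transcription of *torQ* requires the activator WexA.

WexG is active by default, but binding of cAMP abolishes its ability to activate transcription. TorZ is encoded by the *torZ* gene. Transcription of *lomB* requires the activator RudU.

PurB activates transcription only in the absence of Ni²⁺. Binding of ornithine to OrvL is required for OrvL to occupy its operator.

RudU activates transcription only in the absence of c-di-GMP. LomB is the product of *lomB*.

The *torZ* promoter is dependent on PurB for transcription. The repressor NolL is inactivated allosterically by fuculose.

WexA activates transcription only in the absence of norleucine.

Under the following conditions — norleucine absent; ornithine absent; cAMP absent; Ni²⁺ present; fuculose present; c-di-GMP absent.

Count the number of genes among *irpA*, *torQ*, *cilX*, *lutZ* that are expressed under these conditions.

4

Ornithine is absent, so OrvL is inactive.
cAMP is absent, so WexG is active.
No repressor is bound and WexG is active, so *irpA* is transcribed.
→ *irpA* is ON.
Norleucine is absent, so WexA is active.
No repressor is bound and WexA is active, so *torQ* is transcribed.
→ *torQ* is ON.
Fuculose is present, so NolL is inactive.
With no repressor bound, *cilX* is transcribed.
→ *cilX* is ON.
c-di-GMP is absent, so RudU is active.
No repressor is bound and RudU is active, so *lomB* is transcribed.
So LomB is produced and active.
Ni²⁺ is present, so PurB is inactive.
Required activator PurB is absent, so *torZ* is not transcribed.
So TorZ is not produced.
No repressor is bound and LomB is active, so *lutZ* is transcribed.
→ *lutZ* is ON.
4 of the 4 genes are transcribed.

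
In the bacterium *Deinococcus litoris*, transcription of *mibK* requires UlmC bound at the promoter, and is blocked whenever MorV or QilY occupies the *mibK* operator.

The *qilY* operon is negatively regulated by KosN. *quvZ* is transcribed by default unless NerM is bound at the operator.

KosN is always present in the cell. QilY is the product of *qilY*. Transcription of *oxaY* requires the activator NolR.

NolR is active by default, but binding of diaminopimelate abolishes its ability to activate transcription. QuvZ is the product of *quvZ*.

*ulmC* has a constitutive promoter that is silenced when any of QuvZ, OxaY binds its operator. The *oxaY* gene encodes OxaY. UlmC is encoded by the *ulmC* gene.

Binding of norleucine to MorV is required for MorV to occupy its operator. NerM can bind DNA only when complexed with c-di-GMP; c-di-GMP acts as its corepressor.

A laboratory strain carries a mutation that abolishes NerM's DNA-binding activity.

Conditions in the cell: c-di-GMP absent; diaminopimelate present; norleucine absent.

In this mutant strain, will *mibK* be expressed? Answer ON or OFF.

OFF

NerM is non-functional in this strain, so it has no effect.
With no repressor bound, *quvZ* is transcribed.
So QuvZ is produced and active.
Diaminopimelate is present, so NolR is inactive.
Required activator NolR is absent, so *oxaY* is not transcribed.
So OxaY is not produced.
With repressor QuvZ bound, *ulmC* is not transcribed.
So UlmC is not produced.
Norleucine is absent, so MorV is inactive.
KosN is produced constitutively and is active.
With repressor KosN bound, *qilY* is not transcribed.
So QilY is not produced.
Required activator UlmC is absent, so *mibK* is not transcribed.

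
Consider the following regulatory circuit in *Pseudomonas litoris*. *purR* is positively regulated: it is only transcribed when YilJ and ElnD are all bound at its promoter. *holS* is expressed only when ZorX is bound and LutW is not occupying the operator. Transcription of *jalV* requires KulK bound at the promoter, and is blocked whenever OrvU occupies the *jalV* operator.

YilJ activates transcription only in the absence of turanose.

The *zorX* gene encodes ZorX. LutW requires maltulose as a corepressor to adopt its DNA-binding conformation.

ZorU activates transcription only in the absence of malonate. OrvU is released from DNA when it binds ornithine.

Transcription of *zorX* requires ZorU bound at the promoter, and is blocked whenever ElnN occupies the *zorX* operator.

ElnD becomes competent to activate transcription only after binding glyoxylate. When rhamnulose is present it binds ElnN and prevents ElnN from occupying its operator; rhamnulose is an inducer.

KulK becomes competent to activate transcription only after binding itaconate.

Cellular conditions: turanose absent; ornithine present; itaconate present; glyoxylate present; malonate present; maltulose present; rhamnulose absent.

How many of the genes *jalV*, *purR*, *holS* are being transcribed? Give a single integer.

Itaconate is present, so KulK is active.
Ornithine is present, so OrvU is inactive.
No repressor is bound and KulK is active, so *jalV* is transcribed.
→ *jalV* is ON.
Turanose is absent, so YilJ is active.
Glyoxylate is present, so ElnD is active.
No repressor is bound and YilJ and ElnD are active, so *purR* is transcribed.
→ *purR* is ON.
Malonate is present, so ZorU is inactive.
Rhamnulose is absent, so ElnN is active.
With repressor ElnN bound, *zorX* is not transcribed.
So ZorX is not produced.
Maltulose is present, so LutW is active.
With repressor LutW bound, *holS* is not transcribed.
→ *holS* is OFF.
2 of the 3 genes are transcribed.

2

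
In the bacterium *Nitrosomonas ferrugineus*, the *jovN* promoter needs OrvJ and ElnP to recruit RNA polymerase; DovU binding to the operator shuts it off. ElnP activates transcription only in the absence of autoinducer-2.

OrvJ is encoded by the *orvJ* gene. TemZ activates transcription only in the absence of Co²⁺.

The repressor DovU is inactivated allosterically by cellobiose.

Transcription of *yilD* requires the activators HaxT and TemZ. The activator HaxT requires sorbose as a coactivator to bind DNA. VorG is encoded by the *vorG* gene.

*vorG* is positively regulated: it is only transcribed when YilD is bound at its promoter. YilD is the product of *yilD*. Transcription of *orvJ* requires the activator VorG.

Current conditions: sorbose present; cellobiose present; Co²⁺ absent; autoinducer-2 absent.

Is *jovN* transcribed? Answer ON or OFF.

Sorbose is present, so HaxT is active.
Co²⁺ is absent, so TemZ is active.
No repressor is bound and HaxT and TemZ are active, so *yilD* is transcribed.
So YilD is produced and active.
No repressor is bound and YilD is active, so *vorG* is transcribed.
So VorG is produced and active.
No repressor is bound and VorG is active, so *orvJ* is transcribed.
So OrvJ is produced and active.
Cellobiose is present, so DovU is inactive.
Autoinducer-2 is absent, so ElnP is active.
No repressor is bound and OrvJ and ElnP are active, so *jovN* is transcribed.

ON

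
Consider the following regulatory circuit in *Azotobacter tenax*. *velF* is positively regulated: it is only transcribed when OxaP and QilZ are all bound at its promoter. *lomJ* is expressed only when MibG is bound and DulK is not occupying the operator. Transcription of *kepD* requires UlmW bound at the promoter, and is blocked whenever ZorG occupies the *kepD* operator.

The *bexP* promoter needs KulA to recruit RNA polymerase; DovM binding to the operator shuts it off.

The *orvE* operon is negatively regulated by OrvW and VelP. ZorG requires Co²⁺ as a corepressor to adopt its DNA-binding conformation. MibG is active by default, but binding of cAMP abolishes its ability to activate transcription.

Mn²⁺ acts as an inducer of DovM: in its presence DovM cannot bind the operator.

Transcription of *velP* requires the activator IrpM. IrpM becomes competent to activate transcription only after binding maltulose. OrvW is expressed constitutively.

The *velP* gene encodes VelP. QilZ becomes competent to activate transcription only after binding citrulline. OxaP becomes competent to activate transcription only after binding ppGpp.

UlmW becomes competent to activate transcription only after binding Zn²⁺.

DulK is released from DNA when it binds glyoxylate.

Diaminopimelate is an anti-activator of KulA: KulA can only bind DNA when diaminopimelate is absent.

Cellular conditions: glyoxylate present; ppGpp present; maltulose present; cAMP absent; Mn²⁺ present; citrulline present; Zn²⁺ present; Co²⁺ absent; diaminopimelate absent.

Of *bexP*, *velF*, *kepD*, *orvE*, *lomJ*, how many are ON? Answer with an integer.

Diaminopimelate is absent, so KulA is active.
Mn²⁺ is present, so DovM is inactive.
No repressor is bound and KulA is active, so *bexP* is transcribed.
→ *bexP* is ON.
ppGpp is present, so OxaP is active.
Citrulline is present, so QilZ is active.
No repressor is bound and OxaP and QilZ are active, so *velF* is transcribed.
→ *velF* is ON.
Zn²⁺ is present, so UlmW is active.
Co²⁺ is absent, so ZorG is inactive.
No repressor is bound and UlmW is active, so *kepD* is transcribed.
→ *kepD* is ON.
OrvW is produced constitutively and is active.
Maltulose is present, so IrpM is active.
No repressor is bound and IrpM is active, so *velP* is transcribed.
So VelP is produced and active.
With repressor OrvW bound, *orvE* is not transcribed.
→ *orvE* is OFF.
cAMP is absent, so MibG is active.
Glyoxylate is present, so DulK is inactive.
No repressor is bound and MibG is active, so *lomJ* is transcribed.
→ *lomJ* is ON.
4 of the 5 genes are transcribed.

4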